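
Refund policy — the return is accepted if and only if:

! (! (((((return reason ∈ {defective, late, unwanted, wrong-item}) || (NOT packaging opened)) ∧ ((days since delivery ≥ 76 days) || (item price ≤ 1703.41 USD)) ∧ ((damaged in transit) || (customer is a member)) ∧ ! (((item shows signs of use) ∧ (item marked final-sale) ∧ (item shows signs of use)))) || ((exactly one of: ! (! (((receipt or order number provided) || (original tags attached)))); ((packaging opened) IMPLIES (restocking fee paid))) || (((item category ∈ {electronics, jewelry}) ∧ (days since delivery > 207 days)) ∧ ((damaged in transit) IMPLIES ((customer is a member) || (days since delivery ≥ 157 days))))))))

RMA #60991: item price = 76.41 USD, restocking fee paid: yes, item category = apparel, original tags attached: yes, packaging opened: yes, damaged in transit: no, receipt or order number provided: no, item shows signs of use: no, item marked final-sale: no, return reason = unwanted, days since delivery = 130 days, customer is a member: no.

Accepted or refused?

Refused

Atomic conditions:
  return reason ∈ {defective, late, unwanted, wrong-item}: unwanted is in the set → true
  NOT packaging opened: yes → false
  days since delivery ≥ 76 days: 130 ≥ 76 is true
  item price ≤ 1703.41 USD: 76.41 ≤ 1703.41 is true
  damaged in transit: no → false
  customer is a member: no → false
  item shows signs of use: no → false
  item marked final-sale: no → false
  receipt or order number provided: no → false
  original tags attached: yes → true
  packaging opened: yes → true
  restocking fee paid: yes → true
  item category ∈ {electronics, jewelry}: apparel is not in the set → false
  days since delivery > 207 days: 130 > 207 is false
  days since delivery ≥ 157 days: 130 ≥ 157 is false
Combine:
[1.1.1.1] true OR false = true
[1.1.1.2] true OR true = true
[1.1.1.3] false OR false = false
[1.1.1.4.1] false AND false AND false = false
[1.1.1.4] NOT false = true
[1.1.1] true AND true AND false AND true = false
[1.1.2.1.1.1.1] false OR true = true
[1.1.2.1.1.1] NOT true = false
[1.1.2.1.1] NOT false = true
[1.1.2.1.2] true → true = true
[1.1.2.1] exactly-one(true, true) = false
[1.1.2.2.1] false AND false = false
[1.1.2.2.2.2] false OR false = false
[1.1.2.2.2] false → false (antecedent false ⇒ implication holds) = true
[1.1.2.2] false AND true = false
[1.1.2] false OR false = false
[1.1] false OR false = false
[1] NOT false = true
[root] NOT true = false
Overall: false → refused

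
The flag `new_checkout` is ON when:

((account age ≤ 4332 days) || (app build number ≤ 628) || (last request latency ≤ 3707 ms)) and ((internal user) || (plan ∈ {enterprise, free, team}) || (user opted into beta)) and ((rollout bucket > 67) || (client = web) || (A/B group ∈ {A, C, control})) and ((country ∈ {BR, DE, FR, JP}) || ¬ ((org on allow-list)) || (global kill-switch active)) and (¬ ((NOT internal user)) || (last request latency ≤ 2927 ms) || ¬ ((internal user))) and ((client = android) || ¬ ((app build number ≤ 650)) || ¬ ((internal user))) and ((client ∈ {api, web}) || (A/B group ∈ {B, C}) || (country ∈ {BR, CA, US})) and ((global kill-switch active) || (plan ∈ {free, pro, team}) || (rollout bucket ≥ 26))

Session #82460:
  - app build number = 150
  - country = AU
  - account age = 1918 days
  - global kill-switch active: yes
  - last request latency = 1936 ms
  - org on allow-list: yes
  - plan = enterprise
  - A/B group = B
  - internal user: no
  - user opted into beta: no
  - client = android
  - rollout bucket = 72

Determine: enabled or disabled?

Atomic conditions:
  account age ≤ 4332 days: 1918 ≤ 4332 is true
  app build number ≤ 628: 150 ≤ 628 is true
  last request latency ≤ 3707 ms: 1936 ≤ 3707 is true
  internal user: no → false
  plan ∈ {enterprise, free, team}: enterprise is in the set → true
  user opted into beta: no → false
  rollout bucket > 67: 72 > 67 is true
  client = web: android == web is false
  A/B group ∈ {A, C, control}: B is not in the set → false
  country ∈ {BR, DE, FR, JP}: AU is not in the set → false
  org on allow-list: yes → true
  global kill-switch active: yes → true
  NOT internal user: no → true
  last request latency ≤ 2927 ms: 1936 ≤ 2927 is true
  client = android: android == android is true
  app build number ≤ 650: 150 ≤ 650 is true
  client ∈ {api, web}: android is not in the set → false
  A/B group ∈ {B, C}: B is in the set → true
  country ∈ {BR, CA, US}: AU is not in the set → false
  plan ∈ {free, pro, team}: enterprise is not in the set → false
  rollout bucket ≥ 26: 72 ≥ 26 is true
Combine:
[1] true OR true OR true = true
[2] false OR true OR false = true
[3] true OR false OR false = true
[4.2] NOT true = false
[4] false OR false OR true = true
[5.1] NOT true = false
[5.3] NOT false = true
[5] false OR true OR true = true
[6.2] NOT true = false
[6.3] NOT false = true
[6] true OR false OR true = true
[7] false OR true OR false = true
[8] true OR false OR true = true
[root] true AND true AND true AND true AND true AND true AND true AND true = true
Overall: true → enabled

Enabled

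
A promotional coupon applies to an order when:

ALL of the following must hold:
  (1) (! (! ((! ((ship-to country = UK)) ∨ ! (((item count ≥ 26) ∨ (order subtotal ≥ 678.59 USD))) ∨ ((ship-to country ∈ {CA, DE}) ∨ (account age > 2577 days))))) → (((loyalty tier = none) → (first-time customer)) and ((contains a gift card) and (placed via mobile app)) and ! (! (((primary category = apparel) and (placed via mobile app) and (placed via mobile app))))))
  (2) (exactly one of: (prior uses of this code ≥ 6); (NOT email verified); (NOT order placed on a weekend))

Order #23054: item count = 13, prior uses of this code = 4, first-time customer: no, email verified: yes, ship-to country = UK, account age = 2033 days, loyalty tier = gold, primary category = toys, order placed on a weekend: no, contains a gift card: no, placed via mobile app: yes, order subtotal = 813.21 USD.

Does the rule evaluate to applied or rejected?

Applied

Atomic conditions:
  ship-to country = UK: UK == UK is true
  item count ≥ 26: 13 ≥ 26 is false
  order subtotal ≥ 678.59 USD: 813.21 ≥ 678.59 is true
  ship-to country ∈ {CA, DE}: UK is not in the set → false
  account age > 2577 days: 2033 > 2577 is false
  loyalty tier = none: gold == none is false
  first-time customer: no → false
  contains a gift card: no → false
  placed via mobile app: yes → true
  primary category = apparel: toys == apparel is false
  prior uses of this code ≥ 6: 4 ≥ 6 is false
  NOT email verified: yes → false
  NOT order placed on a weekend: no → true
Combine:
[1.1.1.1.1] NOT true = false
[1.1.1.1.2.1] false OR true = true
[1.1.1.1.2] NOT true = false
[1.1.1.1.3] false OR false = false
[1.1.1.1] false OR false OR false = false
[1.1.1] NOT false = true
[1.1] NOT true = false
[1.2.1] false → false (antecedent false ⇒ implication holds) = true
[1.2.2] false AND true = false
[1.2.3.1.1] false AND true AND true = false
[1.2.3.1] NOT false = true
[1.2.3] NOT true = false
[1.2] true AND false AND false = false
[1] false → false (antecedent false ⇒ implication holds) = true
[2] exactly-one(false, false, true) = true
[root] true AND true = true
Overall: true → applied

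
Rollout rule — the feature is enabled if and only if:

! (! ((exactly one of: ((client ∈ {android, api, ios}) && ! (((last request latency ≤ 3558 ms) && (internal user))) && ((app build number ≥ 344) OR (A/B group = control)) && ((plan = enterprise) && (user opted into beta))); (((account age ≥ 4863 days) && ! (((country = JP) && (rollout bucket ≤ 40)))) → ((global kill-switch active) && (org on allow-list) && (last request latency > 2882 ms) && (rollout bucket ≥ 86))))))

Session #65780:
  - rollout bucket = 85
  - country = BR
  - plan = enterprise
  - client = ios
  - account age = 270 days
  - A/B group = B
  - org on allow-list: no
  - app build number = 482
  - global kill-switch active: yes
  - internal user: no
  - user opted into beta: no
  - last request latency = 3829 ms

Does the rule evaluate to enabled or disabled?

Atomic conditions:
  client ∈ {android, api, ios}: ios is in the set → true
  last request latency ≤ 3558 ms: 3829 ≤ 3558 is false
  internal user: no → false
  app build number ≥ 344: 482 ≥ 344 is true
  A/B group = control: B == control is false
  plan = enterprise: enterprise == enterprise is true
  user opted into beta: no → false
  account age ≥ 4863 days: 270 ≥ 4863 is false
  country = JP: BR == JP is false
  rollout bucket ≤ 40: 85 ≤ 40 is false
  global kill-switch active: yes → true
  org on allow-list: no → false
  last request latency > 2882 ms: 3829 > 2882 is true
  rollout bucket ≥ 86: 85 ≥ 86 is false
Combine:
[1.1.1.2.1] false AND false = false
[1.1.1.2] NOT false = true
[1.1.1.3] true OR false = true
[1.1.1.4] true AND false = false
[1.1.1] true AND true AND true AND false = false
[1.1.2.1.2.1] false AND false = false
[1.1.2.1.2] NOT false = true
[1.1.2.1] false AND true = false
[1.1.2.2] true AND false AND true AND false = false
[1.1.2] false → false (antecedent false ⇒ implication holds) = true
[1.1] exactly-one(false, true) = true
[1] NOT true = false
[root] NOT false = true
Overall: true → enabled

Enabled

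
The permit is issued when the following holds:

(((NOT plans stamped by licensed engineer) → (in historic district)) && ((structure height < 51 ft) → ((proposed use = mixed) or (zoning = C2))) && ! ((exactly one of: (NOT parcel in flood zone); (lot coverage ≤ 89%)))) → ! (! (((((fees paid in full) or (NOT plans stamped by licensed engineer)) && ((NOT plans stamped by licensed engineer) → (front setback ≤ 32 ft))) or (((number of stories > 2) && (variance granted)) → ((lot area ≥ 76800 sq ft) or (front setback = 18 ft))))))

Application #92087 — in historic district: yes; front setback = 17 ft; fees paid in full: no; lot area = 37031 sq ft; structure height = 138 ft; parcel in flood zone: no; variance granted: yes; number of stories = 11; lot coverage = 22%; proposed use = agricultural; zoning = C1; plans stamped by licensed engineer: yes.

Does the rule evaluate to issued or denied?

Atomic conditions:
  NOT plans stamped by licensed engineer: yes → false
  in historic district: yes → true
  structure height < 51 ft: 138 < 51 is false
  proposed use = mixed: agricultural == mixed is false
  zoning = C2: C1 == C2 is false
  NOT parcel in flood zone: no → true
  lot coverage ≤ 89%: 22 ≤ 89 is true
  fees paid in full: no → false
  front setback ≤ 32 ft: 17 ≤ 32 is true
  number of stories > 2: 11 > 2 is true
  variance granted: yes → true
  lot area ≥ 76800 sq ft: 37031 ≥ 76800 is false
  front setback = 18 ft: 17 == 18 is false
Combine:
[1.1] false → true (antecedent false ⇒ implication holds) = true
[1.2.2] false OR false = false
[1.2] false → false (antecedent false ⇒ implication holds) = true
[1.3.1] exactly-one(true, true) = false
[1.3] NOT false = true
[1] true AND true AND true = true
[2.1.1.1.1] false OR false = false
[2.1.1.1.2] false → true (antecedent false ⇒ implication holds) = true
[2.1.1.1] false AND true = false
[2.1.1.2.1] true AND true = true
[2.1.1.2.2] false OR false = false
[2.1.1.2] true → false = false
[2.1.1] false OR false = false
[2.1] NOT false = true
[2] NOT true = false
[root] true → false = false
Overall: false → denied

Denied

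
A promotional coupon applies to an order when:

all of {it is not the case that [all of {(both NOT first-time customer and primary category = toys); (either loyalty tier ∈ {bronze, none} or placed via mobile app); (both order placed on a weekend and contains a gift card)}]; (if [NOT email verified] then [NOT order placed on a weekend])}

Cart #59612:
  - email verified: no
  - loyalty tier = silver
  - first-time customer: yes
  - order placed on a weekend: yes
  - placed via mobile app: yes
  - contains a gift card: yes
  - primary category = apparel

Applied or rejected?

Rejected

Atomic conditions:
  NOT first-time customer: yes → false
  primary category = toys: apparel == toys is false
  loyalty tier ∈ {bronze, none}: silver is not in the set → false
  placed via mobile app: yes → true
  order placed on a weekend: yes → true
  contains a gift card: yes → true
  NOT email verified: no → true
  NOT order placed on a weekend: yes → false
Combine:
[1.1.1] false AND false = false
[1.1.2] false OR true = true
[1.1.3] true AND true = true
[1.1] false AND true AND true = false
[1] NOT false = true
[2] true → false = false
[root] true AND false = false
Overall: false → rejected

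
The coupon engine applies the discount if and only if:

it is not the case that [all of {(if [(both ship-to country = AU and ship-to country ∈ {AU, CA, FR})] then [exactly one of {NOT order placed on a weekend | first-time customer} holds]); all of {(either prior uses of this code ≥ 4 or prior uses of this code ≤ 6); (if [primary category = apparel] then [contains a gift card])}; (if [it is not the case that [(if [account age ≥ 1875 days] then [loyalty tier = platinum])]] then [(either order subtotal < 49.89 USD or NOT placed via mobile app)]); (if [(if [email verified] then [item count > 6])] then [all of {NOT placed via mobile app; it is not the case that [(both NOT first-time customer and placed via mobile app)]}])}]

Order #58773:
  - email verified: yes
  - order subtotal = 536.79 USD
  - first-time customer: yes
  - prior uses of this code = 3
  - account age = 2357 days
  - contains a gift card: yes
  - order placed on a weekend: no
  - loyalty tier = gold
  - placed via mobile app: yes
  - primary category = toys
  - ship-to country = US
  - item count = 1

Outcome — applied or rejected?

Applied

Atomic conditions:
  ship-to country = AU: US == AU is false
  ship-to country ∈ {AU, CA, FR}: US is not in the set → false
  NOT order placed on a weekend: no → true
  first-time customer: yes → true
  prior uses of this code ≥ 4: 3 ≥ 4 is false
  prior uses of this code ≤ 6: 3 ≤ 6 is true
  primary category = apparel: toys == apparel is false
  contains a gift card: yes → true
  account age ≥ 1875 days: 2357 ≥ 1875 is true
  loyalty tier = platinum: gold == platinum is false
  order subtotal < 49.89 USD: 536.79 < 49.89 is false
  NOT placed via mobile app: yes → false
  email verified: yes → true
  item count > 6: 1 > 6 is false
  NOT first-time customer: yes → false
  placed via mobile app: yes → true
Combine:
[1.1.1] false AND false = false
[1.1.2] exactly-one(true, true) = false
[1.1] false → false (antecedent false ⇒ implication holds) = true
[1.2.1] false OR true = true
[1.2.2] false → true (antecedent false ⇒ implication holds) = true
[1.2] true AND true = true
[1.3.1.1] true → false = false
[1.3.1] NOT false = true
[1.3.2] false OR false = false
[1.3] true → false = false
[1.4.1] true → false = false
[1.4.2.2.1] false AND true = false
[1.4.2.2] NOT false = true
[1.4.2] false AND true = false
[1.4] false → false (antecedent false ⇒ implication holds) = true
[1] true AND true AND false AND true = false
[root] NOT false = true
Overall: true → applied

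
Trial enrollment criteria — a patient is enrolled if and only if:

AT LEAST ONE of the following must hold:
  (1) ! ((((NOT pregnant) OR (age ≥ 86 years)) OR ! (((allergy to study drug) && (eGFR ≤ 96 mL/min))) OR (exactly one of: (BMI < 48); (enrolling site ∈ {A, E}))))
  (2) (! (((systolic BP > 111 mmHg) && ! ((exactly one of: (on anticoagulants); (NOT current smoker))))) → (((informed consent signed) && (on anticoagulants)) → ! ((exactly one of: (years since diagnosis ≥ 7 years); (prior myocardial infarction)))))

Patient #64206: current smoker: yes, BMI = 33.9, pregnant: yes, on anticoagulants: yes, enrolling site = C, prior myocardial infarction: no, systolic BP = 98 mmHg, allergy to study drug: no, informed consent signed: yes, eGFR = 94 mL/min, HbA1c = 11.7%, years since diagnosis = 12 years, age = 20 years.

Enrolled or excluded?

Atomic conditions:
  NOT pregnant: yes → false
  age ≥ 86 years: 20 ≥ 86 is false
  allergy to study drug: no → false
  eGFR ≤ 96 mL/min: 94 ≤ 96 is true
  BMI < 48: 33.9 < 48 is true
  enrolling site ∈ {A, E}: C is not in the set → false
  systolic BP > 111 mmHg: 98 > 111 is false
  on anticoagulants: yes → true
  NOT current smoker: yes → false
  informed consent signed: yes → true
  years since diagnosis ≥ 7 years: 12 ≥ 7 is true
  prior myocardial infarction: no → false
Combine:
[1.1.1] false OR false = false
[1.1.2.1] false AND true = false
[1.1.2] NOT false = true
[1.1.3] exactly-one(true, false) = true
[1.1] false OR true OR true = true
[1] NOT true = false
[2.1.1.2.1] exactly-one(true, false) = true
[2.1.1.2] NOT true = false
[2.1.1] false AND false = false
[2.1] NOT false = true
[2.2.1] true AND true = true
[2.2.2.1] exactly-one(true, false) = true
[2.2.2] NOT true = false
[2.2] true → false = false
[2] true → false = false
[root] false OR false = false
Overall: false → excluded

Excluded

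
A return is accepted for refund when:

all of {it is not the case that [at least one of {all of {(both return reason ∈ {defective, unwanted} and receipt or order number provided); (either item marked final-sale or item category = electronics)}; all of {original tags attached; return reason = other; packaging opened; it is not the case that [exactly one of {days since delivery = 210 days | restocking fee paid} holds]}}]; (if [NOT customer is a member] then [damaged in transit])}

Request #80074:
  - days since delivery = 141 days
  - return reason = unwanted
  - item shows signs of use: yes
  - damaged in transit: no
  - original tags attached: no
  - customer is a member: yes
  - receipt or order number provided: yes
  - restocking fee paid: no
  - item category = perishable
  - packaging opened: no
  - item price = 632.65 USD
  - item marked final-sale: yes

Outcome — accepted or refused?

Atomic conditions:
  return reason ∈ {defective, unwanted}: unwanted is in the set → true
  receipt or order number provided: yes → true
  item marked final-sale: yes → true
  item category = electronics: perishable == electronics is false
  original tags attached: no → false
  return reason = other: unwanted == other is false
  packaging opened: no → false
  days since delivery = 210 days: 141 == 210 is false
  restocking fee paid: no → false
  NOT customer is a member: yes → false
  damaged in transit: no → false
Combine:
[1.1.1.1] true AND true = true
[1.1.1.2] true OR false = true
[1.1.1] true AND true = true
[1.1.2.4.1] exactly-one(false, false) = false
[1.1.2.4] NOT false = true
[1.1.2] false AND false AND false AND true = false
[1.1] true OR false = true
[1] NOT true = false
[2] false → false (antecedent false ⇒ implication holds) = true
[root] false AND true = false
Overall: false → refused

Refused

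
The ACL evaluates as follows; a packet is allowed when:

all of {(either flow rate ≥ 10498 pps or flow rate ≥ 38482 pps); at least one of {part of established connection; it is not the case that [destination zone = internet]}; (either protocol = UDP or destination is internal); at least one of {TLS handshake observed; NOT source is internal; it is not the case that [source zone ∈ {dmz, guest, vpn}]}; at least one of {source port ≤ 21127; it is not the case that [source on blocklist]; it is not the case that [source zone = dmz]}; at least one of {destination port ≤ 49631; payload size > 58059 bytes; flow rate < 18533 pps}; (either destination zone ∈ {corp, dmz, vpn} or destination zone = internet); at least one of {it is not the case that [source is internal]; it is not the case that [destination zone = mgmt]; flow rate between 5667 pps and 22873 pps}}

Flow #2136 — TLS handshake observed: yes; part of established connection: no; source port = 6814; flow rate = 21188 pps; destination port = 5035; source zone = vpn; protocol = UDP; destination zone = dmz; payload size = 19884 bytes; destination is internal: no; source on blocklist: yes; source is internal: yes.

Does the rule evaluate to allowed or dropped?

Atomic conditions:
  flow rate ≥ 10498 pps: 21188 ≥ 10498 is true
  flow rate ≥ 38482 pps: 21188 ≥ 38482 is false
  part of established connection: no → false
  destination zone = internet: dmz == internet is false
  protocol = UDP: UDP == UDP is true
  destination is internal: no → false
  TLS handshake observed: yes → true
  NOT source is internal: yes → false
  source zone ∈ {dmz, guest, vpn}: vpn is in the set → true
  source port ≤ 21127: 6814 ≤ 21127 is true
  source on blocklist: yes → true
  source zone = dmz: vpn == dmz is false
  destination port ≤ 49631: 5035 ≤ 49631 is true
  payload size > 58059 bytes: 19884 > 58059 is false
  flow rate < 18533 pps: 21188 < 18533 is false
  destination zone ∈ {corp, dmz, vpn}: dmz is in the set → true
  source is internal: yes → true
  destination zone = mgmt: dmz == mgmt is false
  flow rate between 5667 pps and 22873 pps: 21188 in [5667, 22873] is true
Combine:
[1] true OR false = true
[2.2] NOT false = true
[2] false OR true = true
[3] true OR false = true
[4.3] NOT true = false
[4] true OR false OR false = true
[5.2] NOT true = false
[5.3] NOT false = true
[5] true OR false OR true = true
[6] true OR false OR false = true
[7] true OR false = true
[8.1] NOT true = false
[8.2] NOT false = true
[8] false OR true OR true = true
[root] true AND true AND true AND true AND true AND true AND true AND true = true
Overall: true → allowed

Allowed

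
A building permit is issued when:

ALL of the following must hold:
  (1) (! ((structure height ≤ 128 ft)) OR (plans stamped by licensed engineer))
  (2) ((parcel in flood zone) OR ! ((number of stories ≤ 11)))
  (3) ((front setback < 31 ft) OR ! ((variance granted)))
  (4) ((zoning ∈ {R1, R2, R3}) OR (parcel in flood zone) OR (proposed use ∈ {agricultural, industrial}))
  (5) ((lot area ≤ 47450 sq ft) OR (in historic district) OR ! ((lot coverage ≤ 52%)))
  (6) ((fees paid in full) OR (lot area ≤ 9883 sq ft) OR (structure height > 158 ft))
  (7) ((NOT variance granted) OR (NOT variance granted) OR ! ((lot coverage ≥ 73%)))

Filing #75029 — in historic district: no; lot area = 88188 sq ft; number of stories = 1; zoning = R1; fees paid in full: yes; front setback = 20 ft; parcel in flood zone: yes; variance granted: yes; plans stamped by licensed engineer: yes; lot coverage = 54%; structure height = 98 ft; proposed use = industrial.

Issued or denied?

Issued

Atomic conditions:
  structure height ≤ 128 ft: 98 ≤ 128 is true
  plans stamped by licensed engineer: yes → true
  parcel in flood zone: yes → true
  number of stories ≤ 11: 1 ≤ 11 is true
  front setback < 31 ft: 20 < 31 is true
  variance granted: yes → true
  zoning ∈ {R1, R2, R3}: R1 is in the set → true
  proposed use ∈ {agricultural, industrial}: industrial is in the set → true
  lot area ≤ 47450 sq ft: 88188 ≤ 47450 is false
  in historic district: no → false
  lot coverage ≤ 52%: 54 ≤ 52 is false
  fees paid in full: yes → true
  lot area ≤ 9883 sq ft: 88188 ≤ 9883 is false
  structure height > 158 ft: 98 > 158 is false
  NOT variance granted: yes → false
  lot coverage ≥ 73%: 54 ≥ 73 is false
Combine:
[1.1] NOT true = false
[1] false OR true = true
[2.2] NOT true = false
[2] true OR false = true
[3.2] NOT true = false
[3] true OR false = true
[4] true OR true OR true = true
[5.3] NOT false = true
[5] false OR false OR true = true
[6] true OR false OR false = true
[7.3] NOT false = true
[7] false OR false OR true = true
[root] true AND true AND true AND true AND true AND true AND true = true
Overall: true → issued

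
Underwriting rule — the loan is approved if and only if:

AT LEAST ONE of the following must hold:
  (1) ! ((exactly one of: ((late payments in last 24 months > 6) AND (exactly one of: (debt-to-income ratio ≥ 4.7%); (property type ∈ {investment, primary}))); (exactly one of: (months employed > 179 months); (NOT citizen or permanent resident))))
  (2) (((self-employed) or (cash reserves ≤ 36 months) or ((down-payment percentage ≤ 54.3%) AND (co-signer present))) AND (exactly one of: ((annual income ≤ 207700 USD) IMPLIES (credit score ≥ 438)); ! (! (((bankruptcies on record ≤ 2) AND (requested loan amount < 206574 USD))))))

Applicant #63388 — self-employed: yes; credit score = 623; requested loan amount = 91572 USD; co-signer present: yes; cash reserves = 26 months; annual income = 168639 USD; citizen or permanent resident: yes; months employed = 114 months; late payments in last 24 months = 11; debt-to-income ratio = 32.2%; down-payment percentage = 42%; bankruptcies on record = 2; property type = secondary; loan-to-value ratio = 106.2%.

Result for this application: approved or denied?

Atomic conditions:
  late payments in last 24 months > 6: 11 > 6 is true
  debt-to-income ratio ≥ 4.7%: 32.2 ≥ 4.7 is true
  property type ∈ {investment, primary}: secondary is not in the set → false
  months employed > 179 months: 114 > 179 is false
  NOT citizen or permanent resident: yes → false
  self-employed: yes → true
  cash reserves ≤ 36 months: 26 ≤ 36 is true
  down-payment percentage ≤ 54.3%: 42 ≤ 54.3 is true
  co-signer present: yes → true
  annual income ≤ 207700 USD: 168639 ≤ 207700 is true
  credit score ≥ 438: 623 ≥ 438 is true
  bankruptcies on record ≤ 2: 2 ≤ 2 is true
  requested loan amount < 206574 USD: 91572 < 206574 is true
Combine:
[1.1.1.2] exactly-one(true, false) = true
[1.1.1] true AND true = true
[1.1.2] exactly-one(false, false) = false
[1.1] exactly-one(true, false) = true
[1] NOT true = false
[2.1.3] true AND true = true
[2.1] true OR true OR true = true
[2.2.1] true → true = true
[2.2.2.1.1] true AND true = true
[2.2.2.1] NOT true = false
[2.2.2] NOT false = true
[2.2] exactly-one(true, true) = false
[2] true AND false = false
[root] false OR false = false
Overall: false → denied

Denied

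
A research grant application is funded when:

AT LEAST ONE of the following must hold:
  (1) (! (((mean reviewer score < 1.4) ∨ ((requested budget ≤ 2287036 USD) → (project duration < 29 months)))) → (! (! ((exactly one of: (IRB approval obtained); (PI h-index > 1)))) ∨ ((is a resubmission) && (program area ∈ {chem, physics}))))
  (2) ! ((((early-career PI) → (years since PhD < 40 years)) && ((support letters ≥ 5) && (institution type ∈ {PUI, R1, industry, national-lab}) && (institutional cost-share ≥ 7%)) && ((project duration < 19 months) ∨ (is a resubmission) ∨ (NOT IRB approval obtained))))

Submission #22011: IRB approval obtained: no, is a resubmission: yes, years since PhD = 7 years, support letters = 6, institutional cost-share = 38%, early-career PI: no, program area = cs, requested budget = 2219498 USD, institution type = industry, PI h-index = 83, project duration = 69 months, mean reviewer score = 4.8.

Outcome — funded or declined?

Funded

Atomic conditions:
  mean reviewer score < 1.4: 4.8 < 1.4 is false
  requested budget ≤ 2287036 USD: 2219498 ≤ 2287036 is true
  project duration < 29 months: 69 < 29 is false
  IRB approval obtained: no → false
  PI h-index > 1: 83 > 1 is true
  is a resubmission: yes → true
  program area ∈ {chem, physics}: cs is not in the set → false
  early-career PI: no → false
  years since PhD < 40 years: 7 < 40 is true
  support letters ≥ 5: 6 ≥ 5 is true
  institution type ∈ {PUI, R1, industry, national-lab}: industry is in the set → true
  institutional cost-share ≥ 7%: 38 ≥ 7 is true
  project duration < 19 months: 69 < 19 is false
  NOT IRB approval obtained: no → true
Combine:
[1.1.1.2] true → false = false
[1.1.1] false OR false = false
[1.1] NOT false = true
[1.2.1.1.1] exactly-one(false, true) = true
[1.2.1.1] NOT true = false
[1.2.1] NOT false = true
[1.2.2] true AND false = false
[1.2] true OR false = true
[1] true → true = true
[2.1.1] false → true (antecedent false ⇒ implication holds) = true
[2.1.2] true AND true AND true = true
[2.1.3] false OR true OR true = true
[2.1] true AND true AND true = true
[2] NOT true = false
[root] true OR false = true
Overall: true → funded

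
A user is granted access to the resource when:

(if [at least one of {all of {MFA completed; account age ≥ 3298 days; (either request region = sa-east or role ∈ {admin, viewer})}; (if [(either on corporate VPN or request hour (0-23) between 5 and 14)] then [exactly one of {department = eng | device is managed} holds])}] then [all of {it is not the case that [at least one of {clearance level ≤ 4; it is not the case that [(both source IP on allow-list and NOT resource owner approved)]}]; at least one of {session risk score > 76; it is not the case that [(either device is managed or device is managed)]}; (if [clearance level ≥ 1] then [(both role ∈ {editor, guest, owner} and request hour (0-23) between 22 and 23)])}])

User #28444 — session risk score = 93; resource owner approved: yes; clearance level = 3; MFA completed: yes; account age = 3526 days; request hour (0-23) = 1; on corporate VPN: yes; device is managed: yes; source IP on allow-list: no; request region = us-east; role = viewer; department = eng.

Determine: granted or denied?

Denied

Atomic conditions:
  MFA completed: yes → true
  account age ≥ 3298 days: 3526 ≥ 3298 is true
  request region = sa-east: us-east == sa-east is false
  role ∈ {admin, viewer}: viewer is in the set → true
  on corporate VPN: yes → true
  request hour (0-23) between 5 and 14: 1 in [5, 14] is false
  department = eng: eng == eng is true
  device is managed: yes → true
  clearance level ≤ 4: 3 ≤ 4 is true
  source IP on allow-list: no → false
  NOT resource owner approved: yes → false
  session risk score > 76: 93 > 76 is true
  clearance level ≥ 1: 3 ≥ 1 is true
  role ∈ {editor, guest, owner}: viewer is not in the set → false
  request hour (0-23) between 22 and 23: 1 in [22, 23] is false
Combine:
[1.1.3] false OR true = true
[1.1] true AND true AND true = true
[1.2.1] true OR false = true
[1.2.2] exactly-one(true, true) = false
[1.2] true → false = false
[1] true OR false = true
[2.1.1.2.1] false AND false = false
[2.1.1.2] NOT false = true
[2.1.1] true OR true = true
[2.1] NOT true = false
[2.2.2.1] true OR true = true
[2.2.2] NOT true = false
[2.2] true OR false = true
[2.3.2] false AND false = false
[2.3] true → false = false
[2] false AND true AND false = false
[root] true → false = false
Overall: false → denied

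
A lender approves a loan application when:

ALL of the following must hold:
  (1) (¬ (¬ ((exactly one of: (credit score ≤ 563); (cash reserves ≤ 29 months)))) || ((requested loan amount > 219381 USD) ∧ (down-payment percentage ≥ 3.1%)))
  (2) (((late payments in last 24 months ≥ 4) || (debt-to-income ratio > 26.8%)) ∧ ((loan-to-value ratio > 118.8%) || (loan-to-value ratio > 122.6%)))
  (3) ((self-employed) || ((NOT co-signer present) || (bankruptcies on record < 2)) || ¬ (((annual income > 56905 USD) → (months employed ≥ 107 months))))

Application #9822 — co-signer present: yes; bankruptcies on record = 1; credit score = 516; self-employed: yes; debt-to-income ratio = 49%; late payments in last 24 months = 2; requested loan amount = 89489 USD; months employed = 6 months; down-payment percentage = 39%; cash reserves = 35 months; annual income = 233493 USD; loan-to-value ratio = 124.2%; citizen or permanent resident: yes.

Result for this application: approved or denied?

Approved

Atomic conditions:
  credit score ≤ 563: 516 ≤ 563 is true
  cash reserves ≤ 29 months: 35 ≤ 29 is false
  requested loan amount > 219381 USD: 89489 > 219381 is false
  down-payment percentage ≥ 3.1%: 39 ≥ 3.1 is true
  late payments in last 24 months ≥ 4: 2 ≥ 4 is false
  debt-to-income ratio > 26.8%: 49 > 26.8 is true
  loan-to-value ratio > 118.8%: 124.2 > 118.8 is true
  loan-to-value ratio > 122.6%: 124.2 > 122.6 is true
  self-employed: yes → true
  NOT co-signer present: yes → false
  bankruptcies on record < 2: 1 < 2 is true
  annual income > 56905 USD: 233493 > 56905 is true
  months employed ≥ 107 months: 6 ≥ 107 is false
Combine:
[1.1.1.1] exactly-one(true, false) = true
[1.1.1] NOT true = false
[1.1] NOT false = true
[1.2] false AND true = false
[1] true OR false = true
[2.1] false OR true = true
[2.2] true OR true = true
[2] true AND true = true
[3.2] false OR true = true
[3.3.1] true → false = false
[3.3] NOT false = true
[3] true OR true OR true = true
[root] true AND true AND true = true
Overall: true → approved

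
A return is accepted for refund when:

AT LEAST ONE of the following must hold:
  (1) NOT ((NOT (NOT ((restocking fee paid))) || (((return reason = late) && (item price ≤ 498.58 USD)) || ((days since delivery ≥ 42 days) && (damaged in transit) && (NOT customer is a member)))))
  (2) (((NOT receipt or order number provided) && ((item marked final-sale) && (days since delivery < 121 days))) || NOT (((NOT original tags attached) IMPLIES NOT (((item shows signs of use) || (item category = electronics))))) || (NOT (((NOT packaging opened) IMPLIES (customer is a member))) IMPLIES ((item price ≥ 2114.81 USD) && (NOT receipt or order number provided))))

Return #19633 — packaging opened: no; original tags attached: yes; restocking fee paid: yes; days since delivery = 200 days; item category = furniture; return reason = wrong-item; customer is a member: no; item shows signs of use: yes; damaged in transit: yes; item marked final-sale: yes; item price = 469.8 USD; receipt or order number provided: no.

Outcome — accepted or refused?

Refused

Atomic conditions:
  restocking fee paid: yes → true
  return reason = late: wrong-item == late is false
  item price ≤ 498.58 USD: 469.8 ≤ 498.58 is true
  days since delivery ≥ 42 days: 200 ≥ 42 is true
  damaged in transit: yes → true
  NOT customer is a member: no → true
  NOT receipt or order number provided: no → true
  item marked final-sale: yes → true
  days since delivery < 121 days: 200 < 121 is false
  NOT original tags attached: yes → false
  item shows signs of use: yes → true
  item category = electronics: furniture == electronics is false
  NOT packaging opened: no → true
  customer is a member: no → false
  item price ≥ 2114.81 USD: 469.8 ≥ 2114.81 is false
Combine:
[1.1.1.1] NOT true = false
[1.1.1] NOT false = true
[1.1.2.1] false AND true = false
[1.1.2.2] true AND true AND true = true
[1.1.2] false OR true = true
[1.1] true OR true = true
[1] NOT true = false
[2.1.2] true AND false = false
[2.1] true AND false = false
[2.2.1.2.1] true OR false = true
[2.2.1.2] NOT true = false
[2.2.1] false → false (antecedent false ⇒ implication holds) = true
[2.2] NOT true = false
[2.3.1.1] true → false = false
[2.3.1] NOT false = true
[2.3.2] false AND true = false
[2.3] true → false = false
[2] false OR false OR false = false
[root] false OR false = false
Overall: false → refused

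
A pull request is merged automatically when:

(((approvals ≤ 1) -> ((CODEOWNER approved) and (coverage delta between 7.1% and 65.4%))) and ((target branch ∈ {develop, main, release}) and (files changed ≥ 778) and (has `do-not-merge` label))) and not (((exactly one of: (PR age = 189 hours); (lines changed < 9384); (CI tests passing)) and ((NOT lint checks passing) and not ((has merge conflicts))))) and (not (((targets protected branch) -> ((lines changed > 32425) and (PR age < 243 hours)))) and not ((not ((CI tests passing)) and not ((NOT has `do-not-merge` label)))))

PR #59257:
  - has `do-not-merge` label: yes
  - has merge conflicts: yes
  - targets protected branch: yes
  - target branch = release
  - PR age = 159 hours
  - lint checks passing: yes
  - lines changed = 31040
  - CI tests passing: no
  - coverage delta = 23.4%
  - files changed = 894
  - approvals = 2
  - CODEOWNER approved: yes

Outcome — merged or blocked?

Blocked

Atomic conditions:
  approvals ≤ 1: 2 ≤ 1 is false
  CODEOWNER approved: yes → true
  coverage delta between 7.1% and 65.4%: 23.4 in [7.1, 65.4] is true
  target branch ∈ {develop, main, release}: release is in the set → true
  files changed ≥ 778: 894 ≥ 778 is true
  has `do-not-merge` label: yes → true
  PR age = 189 hours: 159 == 189 is false
  lines changed < 9384: 31040 < 9384 is false
  CI tests passing: no → false
  NOT lint checks passing: yes → false
  has merge conflicts: yes → true
  targets protected branch: yes → true
  lines changed > 32425: 31040 > 32425 is false
  PR age < 243 hours: 159 < 243 is true
  NOT has `do-not-merge` label: yes → false
Combine:
[1.1.2] true AND true = true
[1.1] false → true (antecedent false ⇒ implication holds) = true
[1.2] true AND true AND true = true
[1] true AND true = true
[2.1.1] exactly-one(false, false, false) = false
[2.1.2.2] NOT true = false
[2.1.2] false AND false = false
[2.1] false AND false = false
[2] NOT false = true
[3.1.1.2] false AND true = false
[3.1.1] true → false = false
[3.1] NOT false = true
[3.2.1.1] NOT false = true
[3.2.1.2] NOT false = true
[3.2.1] true AND true = true
[3.2] NOT true = false
[3] true AND false = false
[root] true AND true AND false = false
Overall: false → blocked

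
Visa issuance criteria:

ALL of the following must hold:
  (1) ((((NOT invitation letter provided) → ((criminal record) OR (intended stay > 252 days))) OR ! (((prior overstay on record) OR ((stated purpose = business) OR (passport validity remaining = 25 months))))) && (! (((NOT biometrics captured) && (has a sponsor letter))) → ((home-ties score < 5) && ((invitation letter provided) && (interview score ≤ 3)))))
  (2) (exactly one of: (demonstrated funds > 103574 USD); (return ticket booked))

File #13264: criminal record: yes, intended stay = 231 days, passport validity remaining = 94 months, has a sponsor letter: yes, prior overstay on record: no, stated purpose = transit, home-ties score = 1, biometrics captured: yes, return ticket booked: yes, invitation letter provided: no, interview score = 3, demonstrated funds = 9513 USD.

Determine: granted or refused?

Atomic conditions:
  NOT invitation letter provided: no → true
  criminal record: yes → true
  intended stay > 252 days: 231 > 252 is false
  prior overstay on record: no → false
  stated purpose = business: transit == business is false
  passport validity remaining = 25 months: 94 == 25 is false
  NOT biometrics captured: yes → false
  has a sponsor letter: yes → true
  home-ties score < 5: 1 < 5 is true
  invitation letter provided: no → false
  interview score ≤ 3: 3 ≤ 3 is true
  demonstrated funds > 103574 USD: 9513 > 103574 is false
  return ticket booked: yes → true
Combine:
[1.1.1.2] true OR false = true
[1.1.1] true → true = true
[1.1.2.1.2] false OR false = false
[1.1.2.1] false OR false = false
[1.1.2] NOT false = true
[1.1] true OR true = true
[1.2.1.1] false AND true = false
[1.2.1] NOT false = true
[1.2.2.2] false AND true = false
[1.2.2] true AND false = false
[1.2] true → false = false
[1] true AND false = false
[2] exactly-one(false, true) = true
[root] false AND true = false
Overall: false → refused

Refused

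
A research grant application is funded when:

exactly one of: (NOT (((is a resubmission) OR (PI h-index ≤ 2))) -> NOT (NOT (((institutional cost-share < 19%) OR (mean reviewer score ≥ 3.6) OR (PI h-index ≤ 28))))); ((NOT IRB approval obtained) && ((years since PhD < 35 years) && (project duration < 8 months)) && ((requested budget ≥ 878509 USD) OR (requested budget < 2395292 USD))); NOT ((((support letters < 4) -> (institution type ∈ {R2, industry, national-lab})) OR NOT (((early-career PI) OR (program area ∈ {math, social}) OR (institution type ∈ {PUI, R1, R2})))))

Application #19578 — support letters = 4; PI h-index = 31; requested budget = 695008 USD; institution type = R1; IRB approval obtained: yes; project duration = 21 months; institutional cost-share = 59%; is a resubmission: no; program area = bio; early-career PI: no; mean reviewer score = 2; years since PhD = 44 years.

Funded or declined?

Atomic conditions:
  is a resubmission: no → false
  PI h-index ≤ 2: 31 ≤ 2 is false
  institutional cost-share < 19%: 59 < 19 is false
  mean reviewer score ≥ 3.6: 2 ≥ 3.6 is false
  PI h-index ≤ 28: 31 ≤ 28 is false
  NOT IRB approval obtained: yes → false
  years since PhD < 35 years: 44 < 35 is false
  project duration < 8 months: 21 < 8 is false
  requested budget ≥ 878509 USD: 695008 ≥ 878509 is false
  requested budget < 2395292 USD: 695008 < 2395292 is true
  support letters < 4: 4 < 4 is false
  institution type ∈ {R2, industry, national-lab}: R1 is not in the set → false
  early-career PI: no → false
  program area ∈ {math, social}: bio is not in the set → false
  institution type ∈ {PUI, R1, R2}: R1 is in the set → true
Combine:
[1.1.1] false OR false = false
[1.1] NOT false = true
[1.2.1.1] false OR false OR false = false
[1.2.1] NOT false = true
[1.2] NOT true = false
[1] true → false = false
[2.2] false AND false = false
[2.3] false OR true = true
[2] false AND false AND true = false
[3.1.1] false → false (antecedent false ⇒ implication holds) = true
[3.1.2.1] false OR false OR true = true
[3.1.2] NOT true = false
[3.1] true OR false = true
[3] NOT true = false
[root] exactly-one(false, false, false) = false
Overall: false → declined

Declined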